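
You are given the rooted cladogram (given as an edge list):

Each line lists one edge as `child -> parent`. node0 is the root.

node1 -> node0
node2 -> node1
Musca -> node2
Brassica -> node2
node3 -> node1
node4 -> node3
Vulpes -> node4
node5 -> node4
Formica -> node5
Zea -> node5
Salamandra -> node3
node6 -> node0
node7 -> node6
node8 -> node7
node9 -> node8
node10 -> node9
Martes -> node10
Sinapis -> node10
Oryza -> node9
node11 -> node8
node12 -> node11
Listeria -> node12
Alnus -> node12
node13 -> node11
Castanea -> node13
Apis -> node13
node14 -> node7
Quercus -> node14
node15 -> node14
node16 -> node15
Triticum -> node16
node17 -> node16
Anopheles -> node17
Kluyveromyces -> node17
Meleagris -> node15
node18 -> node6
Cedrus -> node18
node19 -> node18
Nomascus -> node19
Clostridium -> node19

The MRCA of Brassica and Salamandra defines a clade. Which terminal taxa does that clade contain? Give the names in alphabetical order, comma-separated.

Tracing Brassica: it sits inside (Musca,Brassica).
Tracing Salamandra: it sits inside ((Vulpes,(Formica,Zea)),Salamandra).
The smallest clade enclosing both is ((Musca,Brassica),((Vulpes,(Formica,Zea)),Salamandra)); the answer is its 6 terminal taxa in alphabetical order.

Brassica, Formica, Musca, Salamandra, Vulpes, Zea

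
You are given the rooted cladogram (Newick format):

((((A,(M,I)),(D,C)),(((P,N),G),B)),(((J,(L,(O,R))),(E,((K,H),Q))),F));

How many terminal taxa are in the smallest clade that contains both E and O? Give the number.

The MRCA of E and O is the node subtending ((J,(L,(O,R))),(E,((K,H),Q))).
That clade contains 8 terminal taxa: E, H, J, K, L, O, Q, R.

8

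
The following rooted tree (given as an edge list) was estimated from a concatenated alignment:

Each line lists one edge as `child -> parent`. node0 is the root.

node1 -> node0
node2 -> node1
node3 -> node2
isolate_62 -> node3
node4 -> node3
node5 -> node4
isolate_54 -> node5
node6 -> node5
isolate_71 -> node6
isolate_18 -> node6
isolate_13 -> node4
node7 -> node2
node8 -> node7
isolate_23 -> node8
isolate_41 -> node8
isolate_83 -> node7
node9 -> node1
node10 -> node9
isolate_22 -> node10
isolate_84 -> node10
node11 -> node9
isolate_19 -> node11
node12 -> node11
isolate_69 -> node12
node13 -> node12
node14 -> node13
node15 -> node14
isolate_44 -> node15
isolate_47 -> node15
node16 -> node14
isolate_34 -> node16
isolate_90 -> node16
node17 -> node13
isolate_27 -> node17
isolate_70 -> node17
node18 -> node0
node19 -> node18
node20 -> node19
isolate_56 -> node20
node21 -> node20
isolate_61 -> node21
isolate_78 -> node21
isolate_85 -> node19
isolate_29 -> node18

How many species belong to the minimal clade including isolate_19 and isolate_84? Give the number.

10

The MRCA of isolate_19 and isolate_84 is the node subtending ((isolate_22,isolate_84),(isolate_19,(isolate_69,(((isolate_44,isolate_47),(isolate_34,isolate_90)),(isolate_27,isolate_70))))).
That clade contains 10 terminal taxa: isolate_19, isolate_22, isolate_27, isolate_34, isolate_44, isolate_47, isolate_69, isolate_70, isolate_84, isolate_90.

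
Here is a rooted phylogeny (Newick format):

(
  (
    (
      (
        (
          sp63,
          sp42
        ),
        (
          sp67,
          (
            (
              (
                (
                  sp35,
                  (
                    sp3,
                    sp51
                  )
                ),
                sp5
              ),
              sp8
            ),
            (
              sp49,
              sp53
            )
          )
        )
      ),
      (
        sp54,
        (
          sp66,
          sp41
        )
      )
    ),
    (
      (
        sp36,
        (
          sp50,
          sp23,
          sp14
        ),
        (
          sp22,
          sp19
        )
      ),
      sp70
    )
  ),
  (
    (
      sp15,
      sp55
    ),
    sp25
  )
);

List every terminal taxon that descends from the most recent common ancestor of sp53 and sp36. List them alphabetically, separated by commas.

Tracing sp53: it sits inside (sp49,sp53).
Tracing sp36: it sits inside (sp36,(sp50,sp23,sp14),(sp22,sp19)).
The smallest clade enclosing both is ((((sp63,sp42),(sp67,((((sp35,(sp3,sp51)),sp5),sp8),(sp49,sp53)))),(sp54,(sp66,sp41))),((sp36,(sp50,sp23,sp14),(sp22,sp19)),sp70)); the answer is its 20 terminal taxa in alphabetical order.

sp14, sp19, sp22, sp23, sp3, sp35, sp36, sp41, sp42, sp49, sp5, sp50, sp51, sp53, sp54, sp63, sp66, sp67, sp70, sp8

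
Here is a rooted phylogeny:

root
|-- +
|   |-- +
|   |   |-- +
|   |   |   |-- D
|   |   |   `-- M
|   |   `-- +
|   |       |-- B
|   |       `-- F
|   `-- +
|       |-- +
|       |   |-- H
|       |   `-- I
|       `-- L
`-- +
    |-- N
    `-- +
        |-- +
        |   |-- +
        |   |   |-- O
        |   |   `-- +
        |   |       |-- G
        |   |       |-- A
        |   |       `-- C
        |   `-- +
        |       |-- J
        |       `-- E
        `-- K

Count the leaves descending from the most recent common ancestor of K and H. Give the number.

15

The MRCA of K and H is the root, so the clade is the entire tree.
That clade contains 15 terminal taxa: A, B, C, D, E, F, G, H, I, J, K, L, M, N, O.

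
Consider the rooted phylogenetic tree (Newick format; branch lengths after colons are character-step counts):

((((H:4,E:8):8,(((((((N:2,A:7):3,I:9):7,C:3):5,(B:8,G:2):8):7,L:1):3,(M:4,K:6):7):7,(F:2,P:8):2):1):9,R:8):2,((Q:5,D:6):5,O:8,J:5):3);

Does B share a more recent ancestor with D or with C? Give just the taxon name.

The MRCA of B and C subtends ((((N,A),I),C),(B,G)) (6 taxa).
The MRCA of B and D is the root, subtending the entire tree (18 taxa).
The first is nested inside the second, so B shares a more recent common ancestor with C.

C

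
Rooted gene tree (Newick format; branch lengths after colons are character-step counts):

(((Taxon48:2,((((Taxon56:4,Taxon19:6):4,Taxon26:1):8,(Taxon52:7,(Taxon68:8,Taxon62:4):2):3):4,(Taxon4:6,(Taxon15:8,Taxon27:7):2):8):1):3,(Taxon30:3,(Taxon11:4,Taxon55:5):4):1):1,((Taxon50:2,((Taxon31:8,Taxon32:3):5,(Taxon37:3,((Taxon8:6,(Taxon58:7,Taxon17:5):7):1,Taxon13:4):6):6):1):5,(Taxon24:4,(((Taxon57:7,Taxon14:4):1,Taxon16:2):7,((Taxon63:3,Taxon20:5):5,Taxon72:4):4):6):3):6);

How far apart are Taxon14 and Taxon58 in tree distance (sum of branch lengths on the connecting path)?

The path runs Taxon14 → … → MRCA → … → Taxon58; the MRCA is the node subtending ((Taxon50,((Taxon31,Taxon32),(Taxon37,((Taxon8,(Taxon58,Taxon17)),Taxon13)))),(Taxon24,(((Taxon57,Taxon14),Taxon16),((Taxon63,Taxon20),Taxon72)))).
Branch lengths along that path: 4 + 1 + 7 + 6 + 3 + 5 + 1 + 6 + 6 + 1 + 7 + 7 = 54.

54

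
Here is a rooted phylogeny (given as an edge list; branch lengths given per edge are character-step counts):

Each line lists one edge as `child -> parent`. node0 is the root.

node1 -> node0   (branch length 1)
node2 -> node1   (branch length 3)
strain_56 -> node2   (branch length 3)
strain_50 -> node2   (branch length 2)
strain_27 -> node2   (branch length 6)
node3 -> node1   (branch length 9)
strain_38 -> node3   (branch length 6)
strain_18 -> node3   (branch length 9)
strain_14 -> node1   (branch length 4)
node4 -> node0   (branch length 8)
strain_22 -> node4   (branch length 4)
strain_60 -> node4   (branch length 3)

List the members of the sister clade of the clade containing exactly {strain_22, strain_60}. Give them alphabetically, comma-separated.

strain_14, strain_18, strain_27, strain_38, strain_50, strain_56

The clade containing exactly {strain_22, strain_60} attaches directly to the root of the tree.
The other lineage descending from that same node — the sister group — is ((strain_56,strain_50,strain_27),(strain_38,strain_18),strain_14); its 6 tips in alphabetical order are the answer.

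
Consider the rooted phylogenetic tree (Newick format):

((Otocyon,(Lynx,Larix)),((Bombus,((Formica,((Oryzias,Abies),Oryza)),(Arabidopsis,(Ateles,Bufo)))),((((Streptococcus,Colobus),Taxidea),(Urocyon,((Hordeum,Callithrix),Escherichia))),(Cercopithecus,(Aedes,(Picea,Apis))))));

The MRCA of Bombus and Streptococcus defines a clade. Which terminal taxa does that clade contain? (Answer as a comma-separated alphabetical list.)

Tracing Bombus: it sits inside (Bombus,((Formica,((Oryzias,Abies),Oryza)),(Arabidopsis,(Ateles,Bufo)))).
Tracing Streptococcus: it sits inside (Streptococcus,Colobus).
The smallest clade enclosing both is ((Bombus,((Formica,((Oryzias,Abies),Oryza)),(Arabidopsis,(Ateles,Bufo)))),((((Streptococcus,Colobus),Taxidea),(Urocyon,((Hordeum,Callithrix),Escherichia))),(Cercopithecus,(Aedes,(Picea,Apis))))); the answer is its 19 terminal taxa in alphabetical order.

Abies, Aedes, Apis, Arabidopsis, Ateles, Bombus, Bufo, Callithrix, Cercopithecus, Colobus, Escherichia, Formica, Hordeum, Oryza, Oryzias, Picea, Streptococcus, Taxidea, Urocyon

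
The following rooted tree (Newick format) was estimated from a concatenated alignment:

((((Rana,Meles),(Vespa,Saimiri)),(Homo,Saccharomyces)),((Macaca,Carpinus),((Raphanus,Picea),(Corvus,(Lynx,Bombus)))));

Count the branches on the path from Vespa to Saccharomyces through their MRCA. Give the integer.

5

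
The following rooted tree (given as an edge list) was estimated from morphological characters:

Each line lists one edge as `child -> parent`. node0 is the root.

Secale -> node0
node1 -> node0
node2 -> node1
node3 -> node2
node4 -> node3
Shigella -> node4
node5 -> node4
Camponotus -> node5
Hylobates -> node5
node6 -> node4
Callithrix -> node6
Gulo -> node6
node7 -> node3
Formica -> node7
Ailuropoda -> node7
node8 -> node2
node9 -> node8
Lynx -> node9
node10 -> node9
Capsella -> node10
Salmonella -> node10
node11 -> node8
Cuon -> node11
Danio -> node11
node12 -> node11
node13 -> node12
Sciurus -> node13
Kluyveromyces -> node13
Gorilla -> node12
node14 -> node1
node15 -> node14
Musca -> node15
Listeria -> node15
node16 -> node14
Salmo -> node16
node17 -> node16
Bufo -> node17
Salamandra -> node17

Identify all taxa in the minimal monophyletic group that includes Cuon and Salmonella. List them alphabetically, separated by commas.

Capsella, Cuon, Danio, Gorilla, Kluyveromyces, Lynx, Salmonella, Sciurus

Tracing Cuon: it sits inside (Cuon,Danio,((Sciurus,Kluyveromyces),Gorilla)).
Tracing Salmonella: it sits inside (Capsella,Salmonella).
The smallest clade enclosing both is ((Lynx,(Capsella,Salmonella)),(Cuon,Danio,((Sciurus,Kluyveromyces),Gorilla))); the answer is its 8 terminal taxa in alphabetical order.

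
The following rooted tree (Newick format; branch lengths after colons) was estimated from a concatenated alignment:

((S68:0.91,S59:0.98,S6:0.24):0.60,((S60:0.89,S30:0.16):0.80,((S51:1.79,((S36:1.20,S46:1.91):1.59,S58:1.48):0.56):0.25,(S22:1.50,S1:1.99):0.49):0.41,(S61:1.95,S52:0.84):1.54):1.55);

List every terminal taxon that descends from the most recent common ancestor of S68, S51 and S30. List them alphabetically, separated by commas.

Tracing S68: it sits inside (S68,S59,S6).
Tracing S51: it sits inside (S51,((S36,S46),S58)).
Tracing S30: it sits inside (S60,S30).
The smallest clade enclosing all 3 is the whole tree (their MRCA is the root), so the answer is all 13 tips in alphabetical order.

S1, S22, S30, S36, S46, S51, S52, S58, S59, S6, S60, S61, S68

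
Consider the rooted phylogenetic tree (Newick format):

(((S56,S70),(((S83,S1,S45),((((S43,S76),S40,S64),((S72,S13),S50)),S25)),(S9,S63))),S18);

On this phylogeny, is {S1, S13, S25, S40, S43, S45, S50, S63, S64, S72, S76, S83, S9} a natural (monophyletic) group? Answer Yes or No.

Yes

The most recent common ancestor of these taxa subtends (((S83,S1,S45),((((S43,S76),S40,S64),((S72,S13),S50)),S25)),(S9,S63)).
That clade has exactly 13 tips — every listed taxon and nothing else — so the group is monophyletic.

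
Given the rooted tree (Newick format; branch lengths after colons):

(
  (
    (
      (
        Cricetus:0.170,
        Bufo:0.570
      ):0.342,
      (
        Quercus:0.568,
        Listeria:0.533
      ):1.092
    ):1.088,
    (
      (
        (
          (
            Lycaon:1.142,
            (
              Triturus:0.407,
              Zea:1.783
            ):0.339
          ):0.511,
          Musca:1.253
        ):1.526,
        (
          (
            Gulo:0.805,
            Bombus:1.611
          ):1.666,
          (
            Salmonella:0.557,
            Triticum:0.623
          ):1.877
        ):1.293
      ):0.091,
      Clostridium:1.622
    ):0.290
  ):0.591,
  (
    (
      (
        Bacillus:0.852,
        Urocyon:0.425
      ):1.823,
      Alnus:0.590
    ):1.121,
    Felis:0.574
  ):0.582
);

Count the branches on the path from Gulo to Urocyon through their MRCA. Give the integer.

The MRCA of Gulo and Urocyon is the root of the tree.
From Gulo up to that node: 6 branches. From Urocyon up to the same node: 4 branches. Total: 6 + 4 = 10.

10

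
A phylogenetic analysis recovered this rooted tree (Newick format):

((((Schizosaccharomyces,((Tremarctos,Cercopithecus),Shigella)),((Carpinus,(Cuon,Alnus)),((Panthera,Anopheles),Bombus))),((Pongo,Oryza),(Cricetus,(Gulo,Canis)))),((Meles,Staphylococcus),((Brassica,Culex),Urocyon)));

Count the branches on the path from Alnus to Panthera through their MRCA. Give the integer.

6

The MRCA of Alnus and Panthera is the node subtending ((Carpinus,(Cuon,Alnus)),((Panthera,Anopheles),Bombus)).
From Alnus up to that node: 3 branches. From Panthera up to the same node: 3 branches. Total: 3 + 3 = 6.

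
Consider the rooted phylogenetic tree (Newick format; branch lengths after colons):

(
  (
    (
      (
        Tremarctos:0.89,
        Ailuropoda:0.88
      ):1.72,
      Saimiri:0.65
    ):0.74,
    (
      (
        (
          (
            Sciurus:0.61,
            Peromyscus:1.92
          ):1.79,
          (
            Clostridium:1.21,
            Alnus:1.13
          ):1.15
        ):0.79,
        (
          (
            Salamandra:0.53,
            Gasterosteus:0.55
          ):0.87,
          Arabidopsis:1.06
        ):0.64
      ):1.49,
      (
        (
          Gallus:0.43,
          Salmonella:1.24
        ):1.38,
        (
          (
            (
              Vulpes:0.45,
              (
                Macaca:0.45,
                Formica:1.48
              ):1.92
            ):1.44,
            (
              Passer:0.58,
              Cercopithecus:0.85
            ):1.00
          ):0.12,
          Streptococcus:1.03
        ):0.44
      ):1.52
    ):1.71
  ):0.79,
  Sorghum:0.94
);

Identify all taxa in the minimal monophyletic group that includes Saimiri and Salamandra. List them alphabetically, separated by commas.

Tracing Saimiri: it sits inside ((Tremarctos,Ailuropoda),Saimiri).
Tracing Salamandra: it sits inside (Salamandra,Gasterosteus).
The smallest clade enclosing both is (((Tremarctos,Ailuropoda),Saimiri),((((Sciurus,Peromyscus),(Clostridium,Alnus)),((Salamandra,Gasterosteus),Arabidopsis)),((Gallus,Salmonella),(((Vulpes,(Macaca,Formica)),(Passer,Cercopithecus)),Streptococcus)))); the answer is its 18 terminal taxa in alphabetical order.

Ailuropoda, Alnus, Arabidopsis, Cercopithecus, Clostridium, Formica, Gallus, Gasterosteus, Macaca, Passer, Peromyscus, Saimiri, Salamandra, Salmonella, Sciurus, Streptococcus, Tremarctos, Vulpes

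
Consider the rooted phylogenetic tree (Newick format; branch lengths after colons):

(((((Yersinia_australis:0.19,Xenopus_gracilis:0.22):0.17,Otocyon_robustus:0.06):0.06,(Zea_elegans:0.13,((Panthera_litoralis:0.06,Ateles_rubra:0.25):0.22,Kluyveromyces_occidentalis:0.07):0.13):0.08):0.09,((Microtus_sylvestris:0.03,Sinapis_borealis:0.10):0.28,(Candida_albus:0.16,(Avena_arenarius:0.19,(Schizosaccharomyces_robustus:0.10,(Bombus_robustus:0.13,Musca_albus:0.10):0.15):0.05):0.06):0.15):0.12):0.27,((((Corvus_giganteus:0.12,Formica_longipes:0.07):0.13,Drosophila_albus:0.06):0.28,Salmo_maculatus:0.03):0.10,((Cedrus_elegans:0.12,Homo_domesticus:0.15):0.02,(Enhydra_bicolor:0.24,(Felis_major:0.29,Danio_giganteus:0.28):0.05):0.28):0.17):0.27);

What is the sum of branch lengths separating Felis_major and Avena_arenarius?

The path runs Felis_major → … → MRCA → … → Avena_arenarius; the MRCA is the root of the tree.
Branch lengths along that path: 0.29 + 0.05 + 0.28 + 0.17 + 0.27 + 0.27 + 0.12 + 0.15 + 0.06 + 0.19 = 1.85.

1.85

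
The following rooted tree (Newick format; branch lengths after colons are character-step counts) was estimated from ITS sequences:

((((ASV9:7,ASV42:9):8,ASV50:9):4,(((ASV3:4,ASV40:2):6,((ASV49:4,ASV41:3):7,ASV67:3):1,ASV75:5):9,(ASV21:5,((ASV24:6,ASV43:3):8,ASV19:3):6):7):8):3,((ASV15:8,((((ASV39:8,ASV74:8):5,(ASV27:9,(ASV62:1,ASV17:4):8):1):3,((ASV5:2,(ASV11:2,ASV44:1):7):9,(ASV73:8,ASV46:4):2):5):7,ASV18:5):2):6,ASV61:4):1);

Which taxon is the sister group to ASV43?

ASV43 attaches to the tree at the node subtending (ASV24,ASV43).
The other lineage descending from that same node — the sister group — is the single tip ASV24.

ASV24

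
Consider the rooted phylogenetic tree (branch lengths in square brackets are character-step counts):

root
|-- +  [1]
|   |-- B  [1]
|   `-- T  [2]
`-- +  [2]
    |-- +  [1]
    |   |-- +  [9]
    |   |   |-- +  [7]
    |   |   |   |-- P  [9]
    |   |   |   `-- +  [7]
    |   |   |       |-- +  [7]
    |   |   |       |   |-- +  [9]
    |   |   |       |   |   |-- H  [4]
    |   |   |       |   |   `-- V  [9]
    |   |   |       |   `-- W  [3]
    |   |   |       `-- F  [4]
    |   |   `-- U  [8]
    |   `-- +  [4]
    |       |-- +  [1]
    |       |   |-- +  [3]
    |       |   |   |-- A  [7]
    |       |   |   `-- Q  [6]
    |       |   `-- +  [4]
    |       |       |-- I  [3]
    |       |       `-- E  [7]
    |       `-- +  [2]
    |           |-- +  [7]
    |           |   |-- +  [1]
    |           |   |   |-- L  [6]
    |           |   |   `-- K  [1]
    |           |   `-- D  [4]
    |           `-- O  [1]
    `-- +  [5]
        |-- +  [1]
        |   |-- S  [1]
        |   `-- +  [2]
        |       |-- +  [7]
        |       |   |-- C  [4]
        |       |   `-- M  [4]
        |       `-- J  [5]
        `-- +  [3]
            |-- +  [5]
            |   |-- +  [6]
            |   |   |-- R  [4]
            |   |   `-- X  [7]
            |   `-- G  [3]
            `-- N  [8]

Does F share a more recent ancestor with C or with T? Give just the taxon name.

The MRCA of F and C subtends ((((P,(((H,V),W),F)),U),(((A,Q),(I,E)),(((L,K),D),O))),((S,((C,M),J)),(((R,X),G),N))) (22 taxa).
The MRCA of F and T is the root, subtending the entire tree (24 taxa).
The first is nested inside the second, so F shares a more recent common ancestor with C.

C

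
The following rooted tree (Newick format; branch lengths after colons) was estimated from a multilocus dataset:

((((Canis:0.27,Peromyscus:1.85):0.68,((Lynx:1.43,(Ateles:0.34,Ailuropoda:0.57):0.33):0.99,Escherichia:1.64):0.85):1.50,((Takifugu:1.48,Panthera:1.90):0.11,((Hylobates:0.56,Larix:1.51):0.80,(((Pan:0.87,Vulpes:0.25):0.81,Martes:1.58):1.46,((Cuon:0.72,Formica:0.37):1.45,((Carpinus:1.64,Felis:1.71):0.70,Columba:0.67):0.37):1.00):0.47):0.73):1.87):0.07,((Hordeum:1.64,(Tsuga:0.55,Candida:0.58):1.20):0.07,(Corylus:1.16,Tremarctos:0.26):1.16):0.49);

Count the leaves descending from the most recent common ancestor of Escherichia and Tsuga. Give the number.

23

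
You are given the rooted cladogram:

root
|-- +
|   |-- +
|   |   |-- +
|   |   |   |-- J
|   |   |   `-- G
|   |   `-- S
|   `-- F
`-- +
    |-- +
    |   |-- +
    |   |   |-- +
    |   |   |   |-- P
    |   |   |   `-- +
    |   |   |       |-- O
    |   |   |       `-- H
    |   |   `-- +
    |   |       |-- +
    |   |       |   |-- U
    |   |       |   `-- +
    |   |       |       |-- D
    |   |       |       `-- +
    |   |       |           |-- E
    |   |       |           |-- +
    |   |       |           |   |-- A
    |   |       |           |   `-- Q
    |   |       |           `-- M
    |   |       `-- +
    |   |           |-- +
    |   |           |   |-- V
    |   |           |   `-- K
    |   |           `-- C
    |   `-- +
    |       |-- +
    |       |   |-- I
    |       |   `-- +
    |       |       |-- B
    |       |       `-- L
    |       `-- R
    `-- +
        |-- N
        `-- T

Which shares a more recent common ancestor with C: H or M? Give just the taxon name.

M

The MRCA of C and M subtends ((U,(D,(E,(A,Q),M))),((V,K),C)) (9 taxa).
The MRCA of C and H subtends ((P,(O,H)),((U,(D,(E,(A,Q),M))),((V,K),C))) (12 taxa).
The first is nested inside the second, so C shares a more recent common ancestor with M.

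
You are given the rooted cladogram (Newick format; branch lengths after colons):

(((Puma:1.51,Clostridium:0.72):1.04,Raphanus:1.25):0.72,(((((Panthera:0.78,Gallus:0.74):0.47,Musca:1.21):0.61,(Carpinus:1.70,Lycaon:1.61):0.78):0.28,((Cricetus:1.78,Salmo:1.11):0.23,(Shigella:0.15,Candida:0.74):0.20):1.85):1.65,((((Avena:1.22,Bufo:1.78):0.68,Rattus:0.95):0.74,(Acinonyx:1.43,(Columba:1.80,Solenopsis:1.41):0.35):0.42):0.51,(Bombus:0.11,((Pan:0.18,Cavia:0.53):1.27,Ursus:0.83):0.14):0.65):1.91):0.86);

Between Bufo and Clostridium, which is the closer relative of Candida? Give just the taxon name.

The MRCA of Candida and Bufo subtends (((((Panthera,Gallus),Musca),(Carpinus,Lycaon)),((Cricetus,Salmo),(Shigella,Candida))),((((Avena,Bufo),Rattus),(Acinonyx,(Columba,Solenopsis))),(Bombus,((Pan,Cavia),Ursus)))) (19 taxa).
The MRCA of Candida and Clostridium is the root, subtending the entire tree (22 taxa).
The first is nested inside the second, so Candida shares a more recent common ancestor with Bufo.

Bufo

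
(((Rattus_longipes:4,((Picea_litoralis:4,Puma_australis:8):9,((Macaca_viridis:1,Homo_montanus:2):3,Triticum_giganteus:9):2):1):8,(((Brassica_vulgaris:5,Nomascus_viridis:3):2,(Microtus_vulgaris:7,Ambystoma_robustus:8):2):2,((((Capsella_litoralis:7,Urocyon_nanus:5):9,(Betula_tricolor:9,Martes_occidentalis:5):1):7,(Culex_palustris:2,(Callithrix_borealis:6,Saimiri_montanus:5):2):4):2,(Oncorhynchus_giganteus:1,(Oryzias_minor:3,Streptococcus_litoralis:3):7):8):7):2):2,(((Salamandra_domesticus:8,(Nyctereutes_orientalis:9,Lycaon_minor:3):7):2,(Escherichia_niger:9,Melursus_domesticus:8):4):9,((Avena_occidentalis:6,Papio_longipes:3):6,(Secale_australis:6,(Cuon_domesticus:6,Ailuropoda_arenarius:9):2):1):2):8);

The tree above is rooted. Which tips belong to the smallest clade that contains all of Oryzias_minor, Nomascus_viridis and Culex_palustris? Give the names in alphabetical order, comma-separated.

Tracing Oryzias_minor: it sits inside (Oryzias_minor,Streptococcus_litoralis).
Tracing Nomascus_viridis: it sits inside (Brassica_vulgaris,Nomascus_viridis).
Tracing Culex_palustris: it sits inside (Culex_palustris,(Callithrix_borealis,Saimiri_montanus)).
The smallest clade enclosing all 3 is (((Brassica_vulgaris,Nomascus_viridis),(Microtus_vulgaris,Ambystoma_robustus)),((((Capsella_litoralis,Urocyon_nanus),(Betula_tricolor,Martes_occidentalis)),(Culex_palustris,(Callithrix_borealis,Saimiri_montanus))),(Oncorhynchus_giganteus,(Oryzias_minor,Streptococcus_litoralis)))); the answer is its 14 terminal taxa in alphabetical order.

Ambystoma_robustus, Betula_tricolor, Brassica_vulgaris, Callithrix_borealis, Capsella_litoralis, Culex_palustris, Martes_occidentalis, Microtus_vulgaris, Nomascus_viridis, Oncorhynchus_giganteus, Oryzias_minor, Saimiri_montanus, Streptococcus_litoralis, Urocyon_nanus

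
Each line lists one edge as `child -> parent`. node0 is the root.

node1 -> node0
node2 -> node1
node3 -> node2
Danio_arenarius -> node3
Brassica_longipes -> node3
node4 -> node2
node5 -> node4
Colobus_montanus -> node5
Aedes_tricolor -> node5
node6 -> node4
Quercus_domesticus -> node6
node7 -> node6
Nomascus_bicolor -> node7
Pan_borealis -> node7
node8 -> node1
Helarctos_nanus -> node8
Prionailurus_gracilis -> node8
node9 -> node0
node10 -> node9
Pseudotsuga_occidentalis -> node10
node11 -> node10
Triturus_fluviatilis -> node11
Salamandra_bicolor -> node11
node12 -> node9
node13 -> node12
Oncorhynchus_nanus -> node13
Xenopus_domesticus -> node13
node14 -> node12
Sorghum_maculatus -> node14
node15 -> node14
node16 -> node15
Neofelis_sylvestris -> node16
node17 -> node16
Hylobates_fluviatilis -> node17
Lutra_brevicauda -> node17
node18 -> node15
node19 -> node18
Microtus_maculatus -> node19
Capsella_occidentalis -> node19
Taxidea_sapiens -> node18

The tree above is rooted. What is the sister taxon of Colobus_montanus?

Colobus_montanus attaches to the tree at the node subtending (Colobus_montanus,Aedes_tricolor).
The other lineage descending from that same node — the sister group — is the single tip Aedes_tricolor.

Aedes_tricolor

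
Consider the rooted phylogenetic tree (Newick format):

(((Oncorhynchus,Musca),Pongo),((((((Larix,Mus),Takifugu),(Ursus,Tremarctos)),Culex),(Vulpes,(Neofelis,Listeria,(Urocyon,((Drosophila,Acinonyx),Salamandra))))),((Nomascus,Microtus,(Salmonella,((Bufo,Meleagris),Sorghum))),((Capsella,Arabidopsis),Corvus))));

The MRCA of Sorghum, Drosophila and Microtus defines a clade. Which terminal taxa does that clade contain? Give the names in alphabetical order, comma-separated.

Tracing Sorghum: it sits inside ((Bufo,Meleagris),Sorghum).
Tracing Drosophila: it sits inside (Drosophila,Acinonyx).
Tracing Microtus: it sits inside (Nomascus,Microtus,(Salmonella,((Bufo,Meleagris),Sorghum))).
The smallest clade enclosing all 3 is ((((((Larix,Mus),Takifugu),(Ursus,Tremarctos)),Culex),(Vulpes,(Neofelis,Listeria,(Urocyon,((Drosophila,Acinonyx),Salamandra))))),((Nomascus,Microtus,(Salmonella,((Bufo,Meleagris),Sorghum))),((Capsella,Arabidopsis),Corvus))); the answer is its 22 terminal taxa in alphabetical order.

Acinonyx, Arabidopsis, Bufo, Capsella, Corvus, Culex, Drosophila, Larix, Listeria, Meleagris, Microtus, Mus, Neofelis, Nomascus, Salamandra, Salmonella, Sorghum, Takifugu, Tremarctos, Urocyon, Ursus, Vulpes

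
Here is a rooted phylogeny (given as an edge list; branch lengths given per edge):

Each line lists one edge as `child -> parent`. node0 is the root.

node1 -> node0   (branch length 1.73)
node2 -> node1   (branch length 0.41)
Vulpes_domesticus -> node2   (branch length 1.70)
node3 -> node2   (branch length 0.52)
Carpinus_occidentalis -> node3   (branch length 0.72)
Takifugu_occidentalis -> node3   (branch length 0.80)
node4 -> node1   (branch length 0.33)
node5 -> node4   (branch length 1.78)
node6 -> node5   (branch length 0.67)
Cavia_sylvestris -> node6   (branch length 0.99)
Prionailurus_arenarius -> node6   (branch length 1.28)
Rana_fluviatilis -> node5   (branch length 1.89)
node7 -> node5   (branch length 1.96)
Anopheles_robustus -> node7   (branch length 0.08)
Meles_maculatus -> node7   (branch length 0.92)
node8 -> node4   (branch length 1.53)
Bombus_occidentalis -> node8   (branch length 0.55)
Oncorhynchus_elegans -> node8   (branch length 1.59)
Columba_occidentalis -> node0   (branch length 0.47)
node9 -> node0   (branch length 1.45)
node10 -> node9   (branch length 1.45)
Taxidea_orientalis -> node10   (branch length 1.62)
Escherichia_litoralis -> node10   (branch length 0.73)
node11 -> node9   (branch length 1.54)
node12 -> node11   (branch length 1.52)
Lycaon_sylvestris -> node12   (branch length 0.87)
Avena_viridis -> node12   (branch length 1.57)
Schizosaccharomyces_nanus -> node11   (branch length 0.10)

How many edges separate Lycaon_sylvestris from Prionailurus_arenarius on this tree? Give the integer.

9

The MRCA of Lycaon_sylvestris and Prionailurus_arenarius is the root of the tree.
From Lycaon_sylvestris up to that node: 4 branches. From Prionailurus_arenarius up to the same node: 5 branches. Total: 4 + 5 = 9.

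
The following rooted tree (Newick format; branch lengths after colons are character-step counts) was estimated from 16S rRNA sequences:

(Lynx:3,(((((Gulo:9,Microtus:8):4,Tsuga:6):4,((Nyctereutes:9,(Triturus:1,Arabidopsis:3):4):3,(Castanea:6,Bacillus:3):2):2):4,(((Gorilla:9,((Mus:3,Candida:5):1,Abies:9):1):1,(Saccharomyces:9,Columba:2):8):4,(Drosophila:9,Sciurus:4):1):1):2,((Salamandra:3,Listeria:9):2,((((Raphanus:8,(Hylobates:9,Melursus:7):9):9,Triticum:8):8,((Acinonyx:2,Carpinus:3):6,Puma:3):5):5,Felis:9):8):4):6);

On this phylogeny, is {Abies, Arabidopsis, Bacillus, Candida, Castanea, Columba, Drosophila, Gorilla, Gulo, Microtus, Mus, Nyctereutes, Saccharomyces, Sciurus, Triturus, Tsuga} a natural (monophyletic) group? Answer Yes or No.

The most recent common ancestor of these taxa subtends ((((Gulo,Microtus),Tsuga),((Nyctereutes,(Triturus,Arabidopsis)),(Castanea,Bacillus))),(((Gorilla,((Mus,Candida),Abies)),(Saccharomyces,Columba)),(Drosophila,Sciurus))).
That clade has exactly 16 tips — every listed taxon and nothing else — so the group is monophyletic.

Yes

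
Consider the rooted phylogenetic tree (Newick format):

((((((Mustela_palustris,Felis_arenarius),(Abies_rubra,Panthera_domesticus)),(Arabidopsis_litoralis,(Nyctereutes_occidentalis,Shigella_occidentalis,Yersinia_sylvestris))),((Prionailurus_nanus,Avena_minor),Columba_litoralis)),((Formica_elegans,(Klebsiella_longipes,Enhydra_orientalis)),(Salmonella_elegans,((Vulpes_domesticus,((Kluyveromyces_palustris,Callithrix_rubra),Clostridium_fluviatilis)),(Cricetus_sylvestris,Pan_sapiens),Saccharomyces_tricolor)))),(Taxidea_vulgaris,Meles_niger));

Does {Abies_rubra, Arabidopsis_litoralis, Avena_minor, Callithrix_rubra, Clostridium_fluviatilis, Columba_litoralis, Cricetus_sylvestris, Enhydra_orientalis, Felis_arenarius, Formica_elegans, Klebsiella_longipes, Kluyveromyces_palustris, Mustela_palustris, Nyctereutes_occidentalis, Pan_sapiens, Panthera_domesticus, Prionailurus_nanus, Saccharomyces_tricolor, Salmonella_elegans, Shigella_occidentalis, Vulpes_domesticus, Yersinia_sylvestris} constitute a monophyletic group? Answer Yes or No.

Yes

The most recent common ancestor of these taxa subtends (((((Mustela_palustris,Felis_arenarius),(Abies_rubra,Panthera_domesticus)),(Arabidopsis_litoralis,(Nyctereutes_occidentalis,Shigella_occidentalis,Yersinia_sylvestris))),((Prionailurus_nanus,Avena_minor),Columba_litoralis)),((Formica_elegans,(Klebsiella_longipes,Enhydra_orientalis)),(Salmonella_elegans,((Vulpes_domesticus,((Kluyveromyces_palustris,Callithrix_rubra),Clostridium_fluviatilis)),(Cricetus_sylvestris,Pan_sapiens),Saccharomyces_tricolor)))).
That clade has exactly 22 tips — every listed taxon and nothing else — so the group is monophyletic.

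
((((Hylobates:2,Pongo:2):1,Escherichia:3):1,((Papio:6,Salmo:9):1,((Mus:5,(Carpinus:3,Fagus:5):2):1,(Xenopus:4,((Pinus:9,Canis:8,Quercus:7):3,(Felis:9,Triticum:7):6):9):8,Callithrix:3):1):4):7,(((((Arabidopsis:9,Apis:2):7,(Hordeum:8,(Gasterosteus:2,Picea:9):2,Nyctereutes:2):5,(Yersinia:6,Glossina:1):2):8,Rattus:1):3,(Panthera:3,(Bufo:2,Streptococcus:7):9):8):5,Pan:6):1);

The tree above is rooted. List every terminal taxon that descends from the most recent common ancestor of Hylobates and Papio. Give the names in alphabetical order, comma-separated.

Callithrix, Canis, Carpinus, Escherichia, Fagus, Felis, Hylobates, Mus, Papio, Pinus, Pongo, Quercus, Salmo, Triticum, Xenopus

Tracing Hylobates: it sits inside (Hylobates,Pongo).
Tracing Papio: it sits inside (Papio,Salmo).
The smallest clade enclosing both is (((Hylobates,Pongo),Escherichia),((Papio,Salmo),((Mus,(Carpinus,Fagus)),(Xenopus,((Pinus,Canis,Quercus),(Felis,Triticum))),Callithrix))); the answer is its 15 terminal taxa in alphabetical order.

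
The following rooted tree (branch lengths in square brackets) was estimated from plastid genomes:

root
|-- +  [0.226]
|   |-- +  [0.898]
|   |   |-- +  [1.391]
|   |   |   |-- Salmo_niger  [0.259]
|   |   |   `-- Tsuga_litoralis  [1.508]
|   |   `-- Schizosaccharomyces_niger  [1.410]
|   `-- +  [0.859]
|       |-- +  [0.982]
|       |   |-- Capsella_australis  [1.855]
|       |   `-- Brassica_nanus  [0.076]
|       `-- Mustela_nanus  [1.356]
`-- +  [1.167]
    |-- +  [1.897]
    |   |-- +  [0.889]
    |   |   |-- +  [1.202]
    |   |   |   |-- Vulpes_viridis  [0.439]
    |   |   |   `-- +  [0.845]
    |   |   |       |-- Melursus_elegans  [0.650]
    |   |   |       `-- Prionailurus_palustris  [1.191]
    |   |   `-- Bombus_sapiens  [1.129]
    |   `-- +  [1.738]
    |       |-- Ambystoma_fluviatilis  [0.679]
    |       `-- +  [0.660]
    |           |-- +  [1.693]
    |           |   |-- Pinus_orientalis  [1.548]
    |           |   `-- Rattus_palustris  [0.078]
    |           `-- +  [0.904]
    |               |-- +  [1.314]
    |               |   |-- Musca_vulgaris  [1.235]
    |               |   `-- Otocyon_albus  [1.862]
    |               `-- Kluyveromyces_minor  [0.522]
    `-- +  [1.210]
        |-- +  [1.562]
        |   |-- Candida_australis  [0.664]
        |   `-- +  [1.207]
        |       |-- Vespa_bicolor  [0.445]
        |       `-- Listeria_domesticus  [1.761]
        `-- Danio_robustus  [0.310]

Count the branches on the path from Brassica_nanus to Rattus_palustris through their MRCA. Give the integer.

The MRCA of Brassica_nanus and Rattus_palustris is the root of the tree.
From Brassica_nanus up to that node: 4 branches. From Rattus_palustris up to the same node: 6 branches. Total: 4 + 6 = 10.

10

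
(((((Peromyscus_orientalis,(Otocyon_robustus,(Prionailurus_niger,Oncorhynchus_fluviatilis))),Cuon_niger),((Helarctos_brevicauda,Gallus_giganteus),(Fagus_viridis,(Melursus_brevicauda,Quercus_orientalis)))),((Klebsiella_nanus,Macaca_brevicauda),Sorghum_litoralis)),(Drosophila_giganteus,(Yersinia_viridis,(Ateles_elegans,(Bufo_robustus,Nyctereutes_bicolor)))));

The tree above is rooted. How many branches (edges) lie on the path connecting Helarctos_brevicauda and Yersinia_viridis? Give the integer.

The MRCA of Helarctos_brevicauda and Yersinia_viridis is the root of the tree.
From Helarctos_brevicauda up to that node: 5 branches. From Yersinia_viridis up to the same node: 3 branches. Total: 5 + 3 = 8.

8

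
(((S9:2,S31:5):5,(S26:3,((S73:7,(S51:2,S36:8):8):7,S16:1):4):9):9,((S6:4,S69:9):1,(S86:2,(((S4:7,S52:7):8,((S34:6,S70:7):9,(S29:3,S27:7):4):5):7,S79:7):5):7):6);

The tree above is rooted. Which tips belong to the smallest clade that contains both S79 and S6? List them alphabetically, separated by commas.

Tracing S79: it sits inside (((S4,S52),((S34,S70),(S29,S27))),S79).
Tracing S6: it sits inside (S6,S69).
The smallest clade enclosing both is ((S6,S69),(S86,(((S4,S52),((S34,S70),(S29,S27))),S79))); the answer is its 10 terminal taxa in alphabetical order.

S27, S29, S34, S4, S52, S6, S69, S70, S79, S86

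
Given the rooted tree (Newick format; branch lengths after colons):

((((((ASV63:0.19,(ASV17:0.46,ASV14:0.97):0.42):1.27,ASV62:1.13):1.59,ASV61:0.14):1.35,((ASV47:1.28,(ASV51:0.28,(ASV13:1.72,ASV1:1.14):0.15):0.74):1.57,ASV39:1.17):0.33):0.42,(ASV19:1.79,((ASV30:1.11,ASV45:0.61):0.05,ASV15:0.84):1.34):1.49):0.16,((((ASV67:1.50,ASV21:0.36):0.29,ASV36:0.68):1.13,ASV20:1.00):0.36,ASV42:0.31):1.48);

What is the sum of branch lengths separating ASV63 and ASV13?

8.91

The path runs ASV63 → … → MRCA → … → ASV13; the MRCA is the node subtending ((((ASV63,(ASV17,ASV14)),ASV62),ASV61),((ASV47,(ASV51,(ASV13,ASV1))),ASV39)).
Branch lengths along that path: 0.19 + 1.27 + 1.59 + 1.35 + 0.33 + 1.57 + 0.74 + 0.15 + 1.72 = 8.91.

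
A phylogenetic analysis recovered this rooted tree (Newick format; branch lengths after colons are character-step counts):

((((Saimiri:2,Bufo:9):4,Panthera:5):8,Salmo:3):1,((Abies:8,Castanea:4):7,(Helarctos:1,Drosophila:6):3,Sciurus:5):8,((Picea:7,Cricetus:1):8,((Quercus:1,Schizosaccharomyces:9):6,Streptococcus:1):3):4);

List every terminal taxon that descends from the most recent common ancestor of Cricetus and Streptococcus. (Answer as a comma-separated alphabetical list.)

Cricetus, Picea, Quercus, Schizosaccharomyces, Streptococcus

Tracing Cricetus: it sits inside (Picea,Cricetus).
Tracing Streptococcus: it sits inside ((Quercus,Schizosaccharomyces),Streptococcus).
The smallest clade enclosing both is ((Picea,Cricetus),((Quercus,Schizosaccharomyces),Streptococcus)); the answer is its 5 terminal taxa in alphabetical order.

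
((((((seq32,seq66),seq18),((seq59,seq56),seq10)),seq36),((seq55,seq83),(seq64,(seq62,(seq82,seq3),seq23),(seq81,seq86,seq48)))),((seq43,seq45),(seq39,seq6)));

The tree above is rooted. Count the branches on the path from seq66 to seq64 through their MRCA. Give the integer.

The MRCA of seq66 and seq64 is the node subtending (((((seq32,seq66),seq18),((seq59,seq56),seq10)),seq36),((seq55,seq83),(seq64,(seq62,(seq82,seq3),seq23),(seq81,seq86,seq48)))).
From seq66 up to that node: 5 branches. From seq64 up to the same node: 3 branches. Total: 5 + 3 = 8.

8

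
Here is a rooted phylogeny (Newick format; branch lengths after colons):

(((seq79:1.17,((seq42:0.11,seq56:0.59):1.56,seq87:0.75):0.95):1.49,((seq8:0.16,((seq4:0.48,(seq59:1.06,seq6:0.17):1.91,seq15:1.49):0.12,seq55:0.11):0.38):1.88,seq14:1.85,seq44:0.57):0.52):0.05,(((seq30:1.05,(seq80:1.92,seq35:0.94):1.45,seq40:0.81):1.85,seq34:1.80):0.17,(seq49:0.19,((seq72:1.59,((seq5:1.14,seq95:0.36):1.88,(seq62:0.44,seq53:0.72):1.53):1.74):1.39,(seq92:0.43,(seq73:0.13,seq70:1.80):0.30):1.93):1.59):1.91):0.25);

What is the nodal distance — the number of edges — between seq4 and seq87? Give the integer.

8

The MRCA of seq4 and seq87 is the node subtending ((seq79,((seq42,seq56),seq87)),((seq8,((seq4,(seq59,seq6),seq15),seq55)),seq14,seq44)).
From seq4 up to that node: 5 branches. From seq87 up to the same node: 3 branches. Total: 5 + 3 = 8.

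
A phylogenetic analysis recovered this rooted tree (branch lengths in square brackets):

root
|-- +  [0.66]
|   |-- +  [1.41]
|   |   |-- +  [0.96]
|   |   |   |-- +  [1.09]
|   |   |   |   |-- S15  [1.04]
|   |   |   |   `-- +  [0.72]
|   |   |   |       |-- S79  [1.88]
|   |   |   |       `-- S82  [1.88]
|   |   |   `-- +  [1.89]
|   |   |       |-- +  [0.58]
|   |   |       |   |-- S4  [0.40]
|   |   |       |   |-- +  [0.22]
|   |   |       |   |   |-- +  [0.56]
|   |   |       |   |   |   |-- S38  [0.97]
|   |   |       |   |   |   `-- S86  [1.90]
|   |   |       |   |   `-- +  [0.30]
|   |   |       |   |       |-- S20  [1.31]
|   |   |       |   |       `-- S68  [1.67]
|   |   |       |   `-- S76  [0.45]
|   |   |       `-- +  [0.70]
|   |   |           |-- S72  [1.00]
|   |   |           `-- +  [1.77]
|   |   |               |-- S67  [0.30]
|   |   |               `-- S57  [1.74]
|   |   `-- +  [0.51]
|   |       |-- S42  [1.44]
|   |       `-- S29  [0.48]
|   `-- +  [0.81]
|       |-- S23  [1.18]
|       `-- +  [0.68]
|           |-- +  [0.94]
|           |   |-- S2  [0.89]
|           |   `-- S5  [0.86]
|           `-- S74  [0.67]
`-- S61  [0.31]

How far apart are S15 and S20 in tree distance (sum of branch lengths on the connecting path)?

The path runs S15 → … → MRCA → … → S20; the MRCA is the node subtending ((S15,(S79,S82)),((S4,((S38,S86),(S20,S68)),S76),(S72,(S67,S57)))).
Branch lengths along that path: 1.04 + 1.09 + 1.89 + 0.58 + 0.22 + 0.30 + 1.31 = 6.43.

6.43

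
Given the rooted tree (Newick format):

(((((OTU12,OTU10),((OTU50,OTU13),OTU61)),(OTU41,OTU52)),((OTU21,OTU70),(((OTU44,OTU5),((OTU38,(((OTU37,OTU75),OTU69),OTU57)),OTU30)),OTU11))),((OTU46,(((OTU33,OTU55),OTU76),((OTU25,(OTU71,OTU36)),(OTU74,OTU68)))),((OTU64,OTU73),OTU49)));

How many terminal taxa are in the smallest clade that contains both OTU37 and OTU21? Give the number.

11

The MRCA of OTU37 and OTU21 is the node subtending ((OTU21,OTU70),(((OTU44,OTU5),((OTU38,(((OTU37,OTU75),OTU69),OTU57)),OTU30)),OTU11)).
That clade contains 11 terminal taxa: OTU11, OTU21, OTU30, OTU37, OTU38, OTU44, OTU5, OTU57, OTU69, OTU70, OTU75.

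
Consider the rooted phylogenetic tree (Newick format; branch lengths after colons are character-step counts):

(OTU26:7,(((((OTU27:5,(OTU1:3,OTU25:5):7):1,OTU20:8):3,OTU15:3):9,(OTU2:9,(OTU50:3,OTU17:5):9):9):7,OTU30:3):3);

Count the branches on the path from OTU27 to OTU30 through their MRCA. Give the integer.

The MRCA of OTU27 and OTU30 is the node subtending (((((OTU27,(OTU1,OTU25)),OTU20),OTU15),(OTU2,(OTU50,OTU17))),OTU30).
From OTU27 up to that node: 5 branches. From OTU30 up to the same node: 1 branch. Total: 5 + 1 = 6.

6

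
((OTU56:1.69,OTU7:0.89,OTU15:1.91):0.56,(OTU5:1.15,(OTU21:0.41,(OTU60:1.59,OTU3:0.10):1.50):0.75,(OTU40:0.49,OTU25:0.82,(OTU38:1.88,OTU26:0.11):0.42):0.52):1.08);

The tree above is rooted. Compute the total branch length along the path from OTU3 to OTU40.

3.36

The path runs OTU3 → … → MRCA → … → OTU40; the MRCA is the node subtending (OTU5,(OTU21,(OTU60,OTU3)),(OTU40,OTU25,(OTU38,OTU26))).
Branch lengths along that path: 0.10 + 1.50 + 0.75 + 0.52 + 0.49 = 3.36.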